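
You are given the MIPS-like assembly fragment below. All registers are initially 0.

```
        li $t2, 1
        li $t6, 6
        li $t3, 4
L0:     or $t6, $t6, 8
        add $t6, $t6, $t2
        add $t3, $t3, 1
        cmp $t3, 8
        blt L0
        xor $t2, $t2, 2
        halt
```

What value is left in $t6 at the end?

li $t2, 1 → $t2=1
li $t6, 6 → $t6=6
li $t3, 4 → $t3=4
or $t6, $t6, 8 → $t6=6|8=14
add $t6, $t6, $t2 → $t6=14+1=15
add $t3, $t3, 1 → $t3=4+1=5
cmp $t3, 8  (cmp 5,8)
blt L0: taken
or $t6, $t6, 8 → $t6=15|8=15
add $t6, $t6, $t2 → $t6=15+1=16
add $t3, $t3, 1 → $t3=5+1=6
cmp $t3, 8  (cmp 6,8)
blt L0: taken
or $t6, $t6, 8 → $t6=16|8=24
add $t6, $t6, $t2 → $t6=24+1=25
add $t3, $t3, 1 → $t3=6+1=7
cmp $t3, 8  (cmp 7,8)
blt L0: taken
or $t6, $t6, 8 → $t6=25|8=25
add $t6, $t6, $t2 → $t6=25+1=26
add $t3, $t3, 1 → $t3=7+1=8
cmp $t3, 8  (cmp 8,8)
blt L0: not taken
xor $t2, $t2, 2 → $t2=1^2=3
halt.

26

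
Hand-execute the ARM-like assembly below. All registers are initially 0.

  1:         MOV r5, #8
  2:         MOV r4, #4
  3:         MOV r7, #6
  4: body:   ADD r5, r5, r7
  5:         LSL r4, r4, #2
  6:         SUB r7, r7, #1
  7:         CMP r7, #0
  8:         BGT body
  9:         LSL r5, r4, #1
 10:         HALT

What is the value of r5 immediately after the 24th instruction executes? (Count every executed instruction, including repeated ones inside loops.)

28

r5=8
r4=4
r7=6
r5=8+6=14
r4=4<<2=16
r7=6-1=5
CMP r7, #0  (cmp 5,0)
BGT body: taken
r5=14+5=19
r4=16<<2=64
r7=5-1=4
CMP r7, #0  (cmp 4,0)
BGT body: taken
r5=19+4=23
r4=64<<2=256
r7=4-1=3
CMP r7, #0  (cmp 3,0)
BGT body: taken
r5=23+3=26
r4=256<<2=1024
r7=3-1=2
CMP r7, #0  (cmp 2,0)
BGT body: taken
r5=26+2=28
After step 24: r5 = 28.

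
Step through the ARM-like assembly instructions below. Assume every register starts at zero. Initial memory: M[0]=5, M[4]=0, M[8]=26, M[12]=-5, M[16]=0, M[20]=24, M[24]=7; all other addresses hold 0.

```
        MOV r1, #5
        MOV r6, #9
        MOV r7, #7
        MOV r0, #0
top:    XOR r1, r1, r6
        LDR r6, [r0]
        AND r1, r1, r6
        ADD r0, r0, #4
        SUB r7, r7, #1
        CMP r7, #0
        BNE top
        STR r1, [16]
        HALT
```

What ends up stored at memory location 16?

0

MOV r1, #5 → r1=5
MOV r6, #9 → r6=9
MOV r7, #7 → r7=7
MOV r0, #0 → r0=0
XOR r1, r1, r6 → r1=5^9=12
LDR r6, [r0] → r6=M[0]=5
AND r1, r1, r6 → r1=12&5=4
ADD r0, r0, #4 → r0=0+4=4
SUB r7, r7, #1 → r7=7-1=6
CMP r7, #0  (cmp 6,0)
BNE top: taken
XOR r1, r1, r6 → r1=4^5=1
LDR r6, [r0] → r6=M[4]=0
AND r1, r1, r6 → r1=1&0=0
ADD r0, r0, #4 → r0=4+4=8
SUB r7, r7, #1 → r7=6-1=5
CMP r7, #0  (cmp 5,0)
BNE top: taken
XOR r1, r1, r6 → r1=0^0=0
LDR r6, [r0] → r6=M[8]=26
AND r1, r1, r6 → r1=0&26=0
ADD r0, r0, #4 → r0=8+4=12
SUB r7, r7, #1 → r7=5-1=4
CMP r7, #0  (cmp 4,0)
BNE top: taken
XOR r1, r1, r6 → r1=0^26=26
LDR r6, [r0] → r6=M[12]=-5
AND r1, r1, r6 → r1=26&(-5)=26
ADD r0, r0, #4 → r0=12+4=16
SUB r7, r7, #1 → r7=4-1=3
CMP r7, #0  (cmp 3,0)
BNE top: taken
XOR r1, r1, r6 → r1=26^(-5)=-31
LDR r6, [r0] → r6=M[16]=0
AND r1, r1, r6 → r1=(-31)&0=0
ADD r0, r0, #4 → r0=16+4=20
SUB r7, r7, #1 → r7=3-1=2
CMP r7, #0  (cmp 2,0)
BNE top: taken
XOR r1, r1, r6 → r1=0^0=0
LDR r6, [r0] → r6=M[20]=24
AND r1, r1, r6 → r1=0&24=0
ADD r0, r0, #4 → r0=20+4=24
SUB r7, r7, #1 → r7=2-1=1
CMP r7, #0  (cmp 1,0)
BNE top: taken
XOR r1, r1, r6 → r1=0^24=24
LDR r6, [r0] → r6=M[24]=7
AND r1, r1, r6 → r1=24&7=0
ADD r0, r0, #4 → r0=24+4=28
SUB r7, r7, #1 → r7=1-1=0
CMP r7, #0  (cmp 0,0)
BNE top: not taken
STR r1, [16] → M[16]=0
halt.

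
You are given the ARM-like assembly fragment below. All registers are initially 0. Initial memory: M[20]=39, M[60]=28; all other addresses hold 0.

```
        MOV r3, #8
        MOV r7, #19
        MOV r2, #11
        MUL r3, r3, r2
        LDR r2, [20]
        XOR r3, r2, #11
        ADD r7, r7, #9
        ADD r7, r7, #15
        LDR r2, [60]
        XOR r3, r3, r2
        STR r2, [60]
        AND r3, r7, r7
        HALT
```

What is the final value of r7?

43

after MOV r3, #8: r3=8
after MOV r7, #19: r7=19
after MOV r2, #11: r2=11
after MUL r3, r3, r2: r3=8*11=88
after LDR r2, [20]: r2=M[20]=39
after XOR r3, r2, #11: r3=39^11=44
after ADD r7, r7, #9: r7=19+9=28
after ADD r7, r7, #15: r7=28+15=43
after LDR r2, [60]: r2=M[60]=28
after XOR r3, r3, r2: r3=44^28=48
STR r2, [60] → M[60]=28
after AND r3, r7, r7: r3=43&43=43
halt.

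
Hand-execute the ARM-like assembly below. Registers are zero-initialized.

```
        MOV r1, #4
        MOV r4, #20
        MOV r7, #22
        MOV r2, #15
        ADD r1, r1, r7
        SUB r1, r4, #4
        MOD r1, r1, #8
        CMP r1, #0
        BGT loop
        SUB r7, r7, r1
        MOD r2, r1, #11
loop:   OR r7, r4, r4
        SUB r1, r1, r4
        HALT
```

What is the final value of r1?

MOV r1, #4 → r1=4
MOV r4, #20 → r4=20
MOV r7, #22 → r7=22
MOV r2, #15 → r2=15
ADD r1, r1, r7 → r1=4+22=26
SUB r1, r4, #4 → r1=20-4=16
MOD r1, r1, #8 → r1=16%8=0
CMP r1, #0  (cmp 0,0)
BGT loop: not taken
SUB r7, r7, r1 → r7=22-0=22
MOD r2, r1, #11 → r2=0%11=0
OR r7, r4, r4 → r7=20|20=20
SUB r1, r1, r4 → r1=0-20=-20
halt.

-20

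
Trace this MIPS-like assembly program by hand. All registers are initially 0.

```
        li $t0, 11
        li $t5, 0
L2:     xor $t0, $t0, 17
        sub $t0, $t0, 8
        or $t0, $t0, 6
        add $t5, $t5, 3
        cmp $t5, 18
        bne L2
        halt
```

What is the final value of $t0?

li $t0, 11 → $t0=11
li $t5, 0 → $t5=0
xor $t0, $t0, 17 → $t0=11^17=26
sub $t0, $t0, 8 → $t0=26-8=18
or $t0, $t0, 6 → $t0=18|6=22
add $t5, $t5, 3 → $t5=0+3=3
cmp $t5, 18  (cmp 3,18)
bne L2: taken
xor $t0, $t0, 17 → $t0=22^17=7
sub $t0, $t0, 8 → $t0=7-8=-1
or $t0, $t0, 6 → $t0=(-1)|6=-1
add $t5, $t5, 3 → $t5=3+3=6
cmp $t5, 18  (cmp 6,18)
bne L2: taken
xor $t0, $t0, 17 → $t0=(-1)^17=-18
sub $t0, $t0, 8 → $t0=(-18)-8=-26
or $t0, $t0, 6 → $t0=(-26)|6=-26
add $t5, $t5, 3 → $t5=6+3=9
cmp $t5, 18  (cmp 9,18)
bne L2: taken
xor $t0, $t0, 17 → $t0=(-26)^17=-9
sub $t0, $t0, 8 → $t0=(-9)-8=-17
or $t0, $t0, 6 → $t0=(-17)|6=-17
add $t5, $t5, 3 → $t5=9+3=12
cmp $t5, 18  (cmp 12,18)
bne L2: taken
xor $t0, $t0, 17 → $t0=(-17)^17=-2
sub $t0, $t0, 8 → $t0=(-2)-8=-10
or $t0, $t0, 6 → $t0=(-10)|6=-10
add $t5, $t5, 3 → $t5=12+3=15
cmp $t5, 18  (cmp 15,18)
bne L2: taken
xor $t0, $t0, 17 → $t0=(-10)^17=-25
sub $t0, $t0, 8 → $t0=(-25)-8=-33
or $t0, $t0, 6 → $t0=(-33)|6=-33
add $t5, $t5, 3 → $t5=15+3=18
cmp $t5, 18  (cmp 18,18)
bne L2: not taken
halt.

-33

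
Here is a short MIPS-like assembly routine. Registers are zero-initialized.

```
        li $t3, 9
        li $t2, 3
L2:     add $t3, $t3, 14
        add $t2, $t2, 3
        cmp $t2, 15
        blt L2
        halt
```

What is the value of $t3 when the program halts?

li $t3, 9 → $t3=9
li $t2, 3 → $t2=3
add $t3, $t3, 14 → $t3=9+14=23
add $t2, $t2, 3 → $t2=3+3=6
cmp $t2, 15  (cmp 6,15)
blt L2: taken
add $t3, $t3, 14 → $t3=23+14=37
add $t2, $t2, 3 → $t2=6+3=9
cmp $t2, 15  (cmp 9,15)
blt L2: taken
add $t3, $t3, 14 → $t3=37+14=51
add $t2, $t2, 3 → $t2=9+3=12
cmp $t2, 15  (cmp 12,15)
blt L2: taken
add $t3, $t3, 14 → $t3=51+14=65
add $t2, $t2, 3 → $t2=12+3=15
cmp $t2, 15  (cmp 15,15)
blt L2: not taken
halt.

65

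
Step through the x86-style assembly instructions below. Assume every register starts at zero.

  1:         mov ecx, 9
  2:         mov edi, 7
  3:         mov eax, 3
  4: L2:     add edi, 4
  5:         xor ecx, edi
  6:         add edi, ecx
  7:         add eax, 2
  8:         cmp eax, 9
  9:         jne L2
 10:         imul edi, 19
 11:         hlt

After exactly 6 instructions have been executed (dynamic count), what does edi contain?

ecx=9
edi=7
eax=3
edi=7+4=11
ecx=9^11=2
edi=11+2=13
After step 6: edi = 13.

13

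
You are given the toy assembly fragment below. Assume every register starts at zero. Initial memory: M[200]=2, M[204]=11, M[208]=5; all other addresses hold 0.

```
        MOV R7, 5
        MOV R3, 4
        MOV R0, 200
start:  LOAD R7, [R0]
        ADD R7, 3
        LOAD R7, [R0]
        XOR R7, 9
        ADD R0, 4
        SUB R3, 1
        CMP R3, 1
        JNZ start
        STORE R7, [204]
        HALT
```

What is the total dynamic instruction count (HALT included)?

after MOV R7, 5: R7=5
after MOV R3, 4: R3=4
after MOV R0, 200: R0=200
after LOAD R7, [R0]: R7=M[200]=2
after ADD R7, 3: R7=2+3=5
after LOAD R7, [R0]: R7=M[200]=2
after XOR R7, 9: R7=2^9=11
after ADD R0, 4: R0=200+4=204
after SUB R3, 1: R3=4-1=3
CMP R3, 1  (cmp 3,1)
JNZ start: taken
after LOAD R7, [R0]: R7=M[204]=11
after ADD R7, 3: R7=11+3=14
after LOAD R7, [R0]: R7=M[204]=11
after XOR R7, 9: R7=11^9=2
after ADD R0, 4: R0=204+4=208
after SUB R3, 1: R3=3-1=2
CMP R3, 1  (cmp 2,1)
JNZ start: taken
after LOAD R7, [R0]: R7=M[208]=5
after ADD R7, 3: R7=5+3=8
after LOAD R7, [R0]: R7=M[208]=5
after XOR R7, 9: R7=5^9=12
after ADD R0, 4: R0=208+4=212
after SUB R3, 1: R3=2-1=1
CMP R3, 1  (cmp 1,1)
JNZ start: not taken
STORE R7, [204] → M[204]=12
halt.
Total executed instructions: 29.

29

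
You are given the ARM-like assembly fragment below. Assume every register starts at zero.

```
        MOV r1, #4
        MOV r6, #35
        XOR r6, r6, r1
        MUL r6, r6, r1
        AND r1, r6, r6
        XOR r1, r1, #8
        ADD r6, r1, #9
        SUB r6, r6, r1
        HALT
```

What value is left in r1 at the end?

148

MOV r1, #4 → r1=4
MOV r6, #35 → r6=35
XOR r6, r6, r1 → r6=35^4=39
MUL r6, r6, r1 → r6=39*4=156
AND r1, r6, r6 → r1=156&156=156
XOR r1, r1, #8 → r1=156^8=148
ADD r6, r1, #9 → r6=148+9=157
SUB r6, r6, r1 → r6=157-148=9
halt.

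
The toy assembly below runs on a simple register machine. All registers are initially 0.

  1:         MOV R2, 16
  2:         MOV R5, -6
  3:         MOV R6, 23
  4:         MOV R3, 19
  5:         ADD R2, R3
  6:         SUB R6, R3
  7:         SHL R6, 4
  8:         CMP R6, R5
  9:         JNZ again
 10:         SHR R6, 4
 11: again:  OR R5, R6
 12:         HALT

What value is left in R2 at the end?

MOV R2, 16 → R2=16
MOV R5, -6 → R5=-6
MOV R6, 23 → R6=23
MOV R3, 19 → R3=19
ADD R2, R3 → R2=16+19=35
SUB R6, R3 → R6=23-19=4
SHL R6, 4 → R6=4<<4=64
CMP R6, R5  (cmp 64,-6)
JNZ again: taken
OR R5, R6 → R5=(-6)|64=-6
halt.

35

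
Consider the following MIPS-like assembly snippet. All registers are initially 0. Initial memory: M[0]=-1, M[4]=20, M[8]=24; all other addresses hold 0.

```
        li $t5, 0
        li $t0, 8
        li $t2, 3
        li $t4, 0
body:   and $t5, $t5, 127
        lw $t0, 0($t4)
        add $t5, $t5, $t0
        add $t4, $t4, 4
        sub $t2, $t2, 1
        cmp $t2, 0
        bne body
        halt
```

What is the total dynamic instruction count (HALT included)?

li $t5, 0 → $t5=0
li $t0, 8 → $t0=8
li $t2, 3 → $t2=3
li $t4, 0 → $t4=0
and $t5, $t5, 127 → $t5=0&127=0
lw $t0, 0($t4) → $t0=M[0]=-1
add $t5, $t5, $t0 → $t5=0+(-1)=-1
add $t4, $t4, 4 → $t4=0+4=4
sub $t2, $t2, 1 → $t2=3-1=2
cmp $t2, 0  (cmp 2,0)
bne body: taken
and $t5, $t5, 127 → $t5=(-1)&127=127
lw $t0, 0($t4) → $t0=M[4]=20
add $t5, $t5, $t0 → $t5=127+20=147
add $t4, $t4, 4 → $t4=4+4=8
sub $t2, $t2, 1 → $t2=2-1=1
cmp $t2, 0  (cmp 1,0)
bne body: taken
and $t5, $t5, 127 → $t5=147&127=19
lw $t0, 0($t4) → $t0=M[8]=24
add $t5, $t5, $t0 → $t5=19+24=43
add $t4, $t4, 4 → $t4=8+4=12
sub $t2, $t2, 1 → $t2=1-1=0
cmp $t2, 0  (cmp 0,0)
bne body: not taken
halt.
Total executed instructions: 26.

26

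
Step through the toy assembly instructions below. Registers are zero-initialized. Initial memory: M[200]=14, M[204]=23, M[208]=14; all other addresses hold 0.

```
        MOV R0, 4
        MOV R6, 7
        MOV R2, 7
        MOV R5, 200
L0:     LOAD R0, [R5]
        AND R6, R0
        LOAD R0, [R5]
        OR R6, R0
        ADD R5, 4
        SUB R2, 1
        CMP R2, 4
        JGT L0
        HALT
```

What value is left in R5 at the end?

212

R0=4
R6=7
R2=7
R5=200
R0=M[200]=14
R6=7&14=6
R0=M[200]=14
R6=6|14=14
R5=200+4=204
R2=7-1=6
CMP R2, 4  (cmp 6,4)
JGT L0: taken
R0=M[204]=23
R6=14&23=6
R0=M[204]=23
R6=6|23=23
R5=204+4=208
R2=6-1=5
CMP R2, 4  (cmp 5,4)
JGT L0: taken
R0=M[208]=14
R6=23&14=6
R0=M[208]=14
R6=6|14=14
R5=208+4=212
R2=5-1=4
CMP R2, 4  (cmp 4,4)
JGT L0: not taken
halt.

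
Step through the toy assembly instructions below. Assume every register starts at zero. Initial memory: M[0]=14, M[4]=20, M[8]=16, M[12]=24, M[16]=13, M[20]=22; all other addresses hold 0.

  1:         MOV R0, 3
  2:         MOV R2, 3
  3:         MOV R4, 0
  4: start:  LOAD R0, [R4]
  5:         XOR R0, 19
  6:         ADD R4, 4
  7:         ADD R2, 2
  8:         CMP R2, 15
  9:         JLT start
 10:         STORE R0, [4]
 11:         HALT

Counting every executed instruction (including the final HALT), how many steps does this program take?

R0=3
R2=3
R4=0
R0=M[0]=14
R0=14^19=29
R4=0+4=4
R2=3+2=5
CMP R2, 15  (cmp 5,15)
JLT start: taken
R0=M[4]=20
R0=20^19=7
R4=4+4=8
R2=5+2=7
CMP R2, 15  (cmp 7,15)
JLT start: taken
R0=M[8]=16
R0=16^19=3
R4=8+4=12
R2=7+2=9
CMP R2, 15  (cmp 9,15)
JLT start: taken
R0=M[12]=24
R0=24^19=11
R4=12+4=16
R2=9+2=11
CMP R2, 15  (cmp 11,15)
JLT start: taken
R0=M[16]=13
R0=13^19=30
R4=16+4=20
R2=11+2=13
CMP R2, 15  (cmp 13,15)
JLT start: taken
R0=M[20]=22
R0=22^19=5
R4=20+4=24
R2=13+2=15
CMP R2, 15  (cmp 15,15)
JLT start: not taken
STORE R0, [4] → M[4]=5
halt.
Total executed instructions: 41.

41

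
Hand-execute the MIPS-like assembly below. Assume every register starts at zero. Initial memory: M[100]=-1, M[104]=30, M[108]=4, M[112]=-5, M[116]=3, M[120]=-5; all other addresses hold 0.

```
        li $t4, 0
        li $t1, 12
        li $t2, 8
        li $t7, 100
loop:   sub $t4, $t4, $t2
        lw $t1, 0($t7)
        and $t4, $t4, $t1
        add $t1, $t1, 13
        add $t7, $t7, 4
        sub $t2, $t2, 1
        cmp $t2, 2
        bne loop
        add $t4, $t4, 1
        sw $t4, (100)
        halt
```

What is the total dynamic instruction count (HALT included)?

$t4=0
$t1=12
$t2=8
$t7=100
$t4=0-8=-8
$t1=M[100]=-1
$t4=(-8)&(-1)=-8
$t1=(-1)+13=12
$t7=100+4=104
$t2=8-1=7
cmp $t2, 2  (cmp 7,2)
bne loop: taken
$t4=(-8)-7=-15
$t1=M[104]=30
$t4=(-15)&30=16
$t1=30+13=43
$t7=104+4=108
$t2=7-1=6
cmp $t2, 2  (cmp 6,2)
bne loop: taken
$t4=16-6=10
$t1=M[108]=4
$t4=10&4=0
$t1=4+13=17
$t7=108+4=112
$t2=6-1=5
cmp $t2, 2  (cmp 5,2)
bne loop: taken
$t4=0-5=-5
$t1=M[112]=-5
$t4=(-5)&(-5)=-5
$t1=(-5)+13=8
$t7=112+4=116
$t2=5-1=4
cmp $t2, 2  (cmp 4,2)
bne loop: taken
$t4=(-5)-4=-9
$t1=M[116]=3
$t4=(-9)&3=3
$t1=3+13=16
$t7=116+4=120
$t2=4-1=3
cmp $t2, 2  (cmp 3,2)
bne loop: taken
$t4=3-3=0
$t1=M[120]=-5
$t4=0&(-5)=0
$t1=(-5)+13=8
$t7=120+4=124
$t2=3-1=2
cmp $t2, 2  (cmp 2,2)
bne loop: not taken
$t4=0+1=1
sw $t4, (100) → M[100]=1
halt.
Total executed instructions: 55.

55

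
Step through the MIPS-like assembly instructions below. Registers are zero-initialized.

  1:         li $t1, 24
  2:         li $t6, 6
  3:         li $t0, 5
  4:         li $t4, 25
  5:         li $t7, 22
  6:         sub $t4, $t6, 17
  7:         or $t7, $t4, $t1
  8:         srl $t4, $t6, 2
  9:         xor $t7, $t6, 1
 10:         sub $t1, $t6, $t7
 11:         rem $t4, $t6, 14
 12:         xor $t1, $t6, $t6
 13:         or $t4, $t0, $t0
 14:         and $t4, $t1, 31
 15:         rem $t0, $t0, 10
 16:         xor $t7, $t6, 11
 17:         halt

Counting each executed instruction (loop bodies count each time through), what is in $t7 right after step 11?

$t1=24
$t6=6
$t0=5
$t4=25
$t7=22
$t4=6-17=-11
$t7=(-11)|24=-3
$t4=6>>2=1
$t7=6^1=7
$t1=6-7=-1
$t4=6%14=6
After step 11: $t7 = 7.

7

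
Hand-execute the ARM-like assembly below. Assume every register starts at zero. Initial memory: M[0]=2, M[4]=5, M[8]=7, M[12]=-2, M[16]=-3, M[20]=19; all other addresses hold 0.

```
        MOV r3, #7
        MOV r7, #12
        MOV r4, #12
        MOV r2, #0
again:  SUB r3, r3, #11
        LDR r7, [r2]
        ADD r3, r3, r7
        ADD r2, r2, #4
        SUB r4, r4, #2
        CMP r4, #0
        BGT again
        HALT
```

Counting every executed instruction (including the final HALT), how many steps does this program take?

47

after MOV r3, #7: r3=7
after MOV r7, #12: r7=12
after MOV r4, #12: r4=12
after MOV r2, #0: r2=0
after SUB r3, r3, #11: r3=7-11=-4
after LDR r7, [r2]: r7=M[0]=2
after ADD r3, r3, r7: r3=(-4)+2=-2
after ADD r2, r2, #4: r2=0+4=4
after SUB r4, r4, #2: r4=12-2=10
CMP r4, #0  (cmp 10,0)
BGT again: taken
after SUB r3, r3, #11: r3=(-2)-11=-13
after LDR r7, [r2]: r7=M[4]=5
after ADD r3, r3, r7: r3=(-13)+5=-8
after ADD r2, r2, #4: r2=4+4=8
after SUB r4, r4, #2: r4=10-2=8
CMP r4, #0  (cmp 8,0)
BGT again: taken
after SUB r3, r3, #11: r3=(-8)-11=-19
after LDR r7, [r2]: r7=M[8]=7
after ADD r3, r3, r7: r3=(-19)+7=-12
after ADD r2, r2, #4: r2=8+4=12
after SUB r4, r4, #2: r4=8-2=6
CMP r4, #0  (cmp 6,0)
BGT again: taken
after SUB r3, r3, #11: r3=(-12)-11=-23
after LDR r7, [r2]: r7=M[12]=-2
after ADD r3, r3, r7: r3=(-23)+(-2)=-25
after ADD r2, r2, #4: r2=12+4=16
after SUB r4, r4, #2: r4=6-2=4
CMP r4, #0  (cmp 4,0)
BGT again: taken
after SUB r3, r3, #11: r3=(-25)-11=-36
after LDR r7, [r2]: r7=M[16]=-3
after ADD r3, r3, r7: r3=(-36)+(-3)=-39
after ADD r2, r2, #4: r2=16+4=20
after SUB r4, r4, #2: r4=4-2=2
CMP r4, #0  (cmp 2,0)
BGT again: taken
after SUB r3, r3, #11: r3=(-39)-11=-50
after LDR r7, [r2]: r7=M[20]=19
after ADD r3, r3, r7: r3=(-50)+19=-31
after ADD r2, r2, #4: r2=20+4=24
after SUB r4, r4, #2: r4=2-2=0
CMP r4, #0  (cmp 0,0)
BGT again: not taken
halt.
Total executed instructions: 47.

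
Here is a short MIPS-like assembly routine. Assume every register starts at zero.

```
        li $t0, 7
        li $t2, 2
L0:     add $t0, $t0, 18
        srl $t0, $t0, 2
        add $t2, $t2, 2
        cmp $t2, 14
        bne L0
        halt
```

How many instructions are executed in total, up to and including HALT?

33

after li $t0, 7: $t0=7
after li $t2, 2: $t2=2
after add $t0, $t0, 18: $t0=7+18=25
after srl $t0, $t0, 2: $t0=25>>2=6
after add $t2, $t2, 2: $t2=2+2=4
cmp $t2, 14  (cmp 4,14)
bne L0: taken
after add $t0, $t0, 18: $t0=6+18=24
after srl $t0, $t0, 2: $t0=24>>2=6
after add $t2, $t2, 2: $t2=4+2=6
cmp $t2, 14  (cmp 6,14)
bne L0: taken
after add $t0, $t0, 18: $t0=6+18=24
after srl $t0, $t0, 2: $t0=24>>2=6
after add $t2, $t2, 2: $t2=6+2=8
cmp $t2, 14  (cmp 8,14)
bne L0: taken
after add $t0, $t0, 18: $t0=6+18=24
after srl $t0, $t0, 2: $t0=24>>2=6
after add $t2, $t2, 2: $t2=8+2=10
cmp $t2, 14  (cmp 10,14)
bne L0: taken
after add $t0, $t0, 18: $t0=6+18=24
after srl $t0, $t0, 2: $t0=24>>2=6
after add $t2, $t2, 2: $t2=10+2=12
cmp $t2, 14  (cmp 12,14)
bne L0: taken
after add $t0, $t0, 18: $t0=6+18=24
after srl $t0, $t0, 2: $t0=24>>2=6
after add $t2, $t2, 2: $t2=12+2=14
cmp $t2, 14  (cmp 14,14)
bne L0: not taken
halt.
Total executed instructions: 33.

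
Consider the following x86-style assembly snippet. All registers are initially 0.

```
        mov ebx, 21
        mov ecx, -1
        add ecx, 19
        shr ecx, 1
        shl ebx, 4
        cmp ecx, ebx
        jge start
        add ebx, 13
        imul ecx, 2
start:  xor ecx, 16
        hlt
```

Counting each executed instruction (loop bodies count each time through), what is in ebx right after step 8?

mov ebx, 21 → ebx=21
mov ecx, -1 → ecx=-1
add ecx, 19 → ecx=(-1)+19=18
shr ecx, 1 → ecx=18>>1=9
shl ebx, 4 → ebx=21<<4=336
cmp ecx, ebx  (cmp 9,336)
jge start: not taken
add ebx, 13 → ebx=336+13=349
After step 8: ebx = 349.

349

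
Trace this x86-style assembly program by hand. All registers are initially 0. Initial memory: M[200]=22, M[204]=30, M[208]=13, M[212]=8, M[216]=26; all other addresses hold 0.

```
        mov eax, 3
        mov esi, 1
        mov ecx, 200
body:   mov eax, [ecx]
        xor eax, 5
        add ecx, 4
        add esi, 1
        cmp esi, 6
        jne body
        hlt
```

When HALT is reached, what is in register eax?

eax=3
esi=1
ecx=200
eax=M[200]=22
eax=22^5=19
ecx=200+4=204
esi=1+1=2
cmp esi, 6  (cmp 2,6)
jne body: taken
eax=M[204]=30
eax=30^5=27
ecx=204+4=208
esi=2+1=3
cmp esi, 6  (cmp 3,6)
jne body: taken
eax=M[208]=13
eax=13^5=8
ecx=208+4=212
esi=3+1=4
cmp esi, 6  (cmp 4,6)
jne body: taken
eax=M[212]=8
eax=8^5=13
ecx=212+4=216
esi=4+1=5
cmp esi, 6  (cmp 5,6)
jne body: taken
eax=M[216]=26
eax=26^5=31
ecx=216+4=220
esi=5+1=6
cmp esi, 6  (cmp 6,6)
jne body: not taken
halt.

31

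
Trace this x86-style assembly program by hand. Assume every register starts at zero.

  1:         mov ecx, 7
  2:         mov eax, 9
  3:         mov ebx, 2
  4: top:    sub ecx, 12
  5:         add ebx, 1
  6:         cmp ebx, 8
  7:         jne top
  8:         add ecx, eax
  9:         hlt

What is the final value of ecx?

-56

mov ecx, 7 → ecx=7
mov eax, 9 → eax=9
mov ebx, 2 → ebx=2
sub ecx, 12 → ecx=7-12=-5
add ebx, 1 → ebx=2+1=3
cmp ebx, 8  (cmp 3,8)
jne top: taken
sub ecx, 12 → ecx=(-5)-12=-17
add ebx, 1 → ebx=3+1=4
cmp ebx, 8  (cmp 4,8)
jne top: taken
sub ecx, 12 → ecx=(-17)-12=-29
add ebx, 1 → ebx=4+1=5
cmp ebx, 8  (cmp 5,8)
jne top: taken
sub ecx, 12 → ecx=(-29)-12=-41
add ebx, 1 → ebx=5+1=6
cmp ebx, 8  (cmp 6,8)
jne top: taken
sub ecx, 12 → ecx=(-41)-12=-53
add ebx, 1 → ebx=6+1=7
cmp ebx, 8  (cmp 7,8)
jne top: taken
sub ecx, 12 → ecx=(-53)-12=-65
add ebx, 1 → ebx=7+1=8
cmp ebx, 8  (cmp 8,8)
jne top: not taken
add ecx, eax → ecx=(-65)+9=-56
halt.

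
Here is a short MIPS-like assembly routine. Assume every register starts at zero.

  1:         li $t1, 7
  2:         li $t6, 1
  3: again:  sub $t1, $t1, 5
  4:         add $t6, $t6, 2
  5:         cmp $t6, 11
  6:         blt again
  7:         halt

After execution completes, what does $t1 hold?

$t1=7
$t6=1
$t1=7-5=2
$t6=1+2=3
cmp $t6, 11  (cmp 3,11)
blt again: taken
$t1=2-5=-3
$t6=3+2=5
cmp $t6, 11  (cmp 5,11)
blt again: taken
$t1=(-3)-5=-8
$t6=5+2=7
cmp $t6, 11  (cmp 7,11)
blt again: taken
$t1=(-8)-5=-13
$t6=7+2=9
cmp $t6, 11  (cmp 9,11)
blt again: taken
$t1=(-13)-5=-18
$t6=9+2=11
cmp $t6, 11  (cmp 11,11)
blt again: not taken
halt.

-18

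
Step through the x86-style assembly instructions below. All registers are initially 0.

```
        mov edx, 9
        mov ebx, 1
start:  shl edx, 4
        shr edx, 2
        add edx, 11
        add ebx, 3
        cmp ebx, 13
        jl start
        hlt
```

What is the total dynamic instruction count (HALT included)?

edx=9
ebx=1
edx=9<<4=144
edx=144>>2=36
edx=36+11=47
ebx=1+3=4
cmp ebx, 13  (cmp 4,13)
jl start: taken
edx=47<<4=752
edx=752>>2=188
edx=188+11=199
ebx=4+3=7
cmp ebx, 13  (cmp 7,13)
jl start: taken
edx=199<<4=3184
edx=3184>>2=796
edx=796+11=807
ebx=7+3=10
cmp ebx, 13  (cmp 10,13)
jl start: taken
edx=807<<4=12912
edx=12912>>2=3228
edx=3228+11=3239
ebx=10+3=13
cmp ebx, 13  (cmp 13,13)
jl start: not taken
halt.
Total executed instructions: 27.

27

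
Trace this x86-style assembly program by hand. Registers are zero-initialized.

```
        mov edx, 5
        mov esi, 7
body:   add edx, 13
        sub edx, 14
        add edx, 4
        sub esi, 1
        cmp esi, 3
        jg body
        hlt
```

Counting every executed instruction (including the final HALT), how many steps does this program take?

27

after mov edx, 5: edx=5
after mov esi, 7: esi=7
after add edx, 13: edx=5+13=18
after sub edx, 14: edx=18-14=4
after add edx, 4: edx=4+4=8
after sub esi, 1: esi=7-1=6
cmp esi, 3  (cmp 6,3)
jg body: taken
after add edx, 13: edx=8+13=21
after sub edx, 14: edx=21-14=7
after add edx, 4: edx=7+4=11
after sub esi, 1: esi=6-1=5
cmp esi, 3  (cmp 5,3)
jg body: taken
after add edx, 13: edx=11+13=24
after sub edx, 14: edx=24-14=10
after add edx, 4: edx=10+4=14
after sub esi, 1: esi=5-1=4
cmp esi, 3  (cmp 4,3)
jg body: taken
after add edx, 13: edx=14+13=27
after sub edx, 14: edx=27-14=13
after add edx, 4: edx=13+4=17
after sub esi, 1: esi=4-1=3
cmp esi, 3  (cmp 3,3)
jg body: not taken
halt.
Total executed instructions: 27.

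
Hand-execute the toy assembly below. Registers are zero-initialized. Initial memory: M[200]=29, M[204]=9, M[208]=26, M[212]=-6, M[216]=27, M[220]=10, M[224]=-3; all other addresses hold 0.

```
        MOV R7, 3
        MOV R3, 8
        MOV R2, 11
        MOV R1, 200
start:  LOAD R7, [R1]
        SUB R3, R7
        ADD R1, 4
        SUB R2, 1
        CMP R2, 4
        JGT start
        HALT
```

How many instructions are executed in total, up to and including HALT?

47

after MOV R7, 3: R7=3
after MOV R3, 8: R3=8
after MOV R2, 11: R2=11
after MOV R1, 200: R1=200
after LOAD R7, [R1]: R7=M[200]=29
after SUB R3, R7: R3=8-29=-21
after ADD R1, 4: R1=200+4=204
after SUB R2, 1: R2=11-1=10
CMP R2, 4  (cmp 10,4)
JGT start: taken
after LOAD R7, [R1]: R7=M[204]=9
after SUB R3, R7: R3=(-21)-9=-30
after ADD R1, 4: R1=204+4=208
after SUB R2, 1: R2=10-1=9
CMP R2, 4  (cmp 9,4)
JGT start: taken
after LOAD R7, [R1]: R7=M[208]=26
after SUB R3, R7: R3=(-30)-26=-56
after ADD R1, 4: R1=208+4=212
after SUB R2, 1: R2=9-1=8
CMP R2, 4  (cmp 8,4)
JGT start: taken
after LOAD R7, [R1]: R7=M[212]=-6
after SUB R3, R7: R3=(-56)-(-6)=-50
after ADD R1, 4: R1=212+4=216
after SUB R2, 1: R2=8-1=7
CMP R2, 4  (cmp 7,4)
JGT start: taken
after LOAD R7, [R1]: R7=M[216]=27
after SUB R3, R7: R3=(-50)-27=-77
after ADD R1, 4: R1=216+4=220
after SUB R2, 1: R2=7-1=6
CMP R2, 4  (cmp 6,4)
JGT start: taken
after LOAD R7, [R1]: R7=M[220]=10
after SUB R3, R7: R3=(-77)-10=-87
after ADD R1, 4: R1=220+4=224
after SUB R2, 1: R2=6-1=5
CMP R2, 4  (cmp 5,4)
JGT start: taken
after LOAD R7, [R1]: R7=M[224]=-3
after SUB R3, R7: R3=(-87)-(-3)=-84
after ADD R1, 4: R1=224+4=228
after SUB R2, 1: R2=5-1=4
CMP R2, 4  (cmp 4,4)
JGT start: not taken
halt.
Total executed instructions: 47.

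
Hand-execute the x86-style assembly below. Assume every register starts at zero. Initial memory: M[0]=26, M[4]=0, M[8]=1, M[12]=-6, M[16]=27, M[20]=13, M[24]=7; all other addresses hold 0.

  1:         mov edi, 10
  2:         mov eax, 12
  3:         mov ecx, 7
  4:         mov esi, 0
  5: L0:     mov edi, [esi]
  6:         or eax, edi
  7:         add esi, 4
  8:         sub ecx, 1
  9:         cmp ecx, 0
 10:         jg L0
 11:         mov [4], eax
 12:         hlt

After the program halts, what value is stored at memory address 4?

after mov edi, 10: edi=10
after mov eax, 12: eax=12
after mov ecx, 7: ecx=7
after mov esi, 0: esi=0
after mov edi, [esi]: edi=M[0]=26
after or eax, edi: eax=12|26=30
after add esi, 4: esi=0+4=4
after sub ecx, 1: ecx=7-1=6
cmp ecx, 0  (cmp 6,0)
jg L0: taken
after mov edi, [esi]: edi=M[4]=0
after or eax, edi: eax=30|0=30
after add esi, 4: esi=4+4=8
after sub ecx, 1: ecx=6-1=5
cmp ecx, 0  (cmp 5,0)
jg L0: taken
after mov edi, [esi]: edi=M[8]=1
after or eax, edi: eax=30|1=31
after add esi, 4: esi=8+4=12
after sub ecx, 1: ecx=5-1=4
cmp ecx, 0  (cmp 4,0)
jg L0: taken
after mov edi, [esi]: edi=M[12]=-6
after or eax, edi: eax=31|(-6)=-1
after add esi, 4: esi=12+4=16
after sub ecx, 1: ecx=4-1=3
cmp ecx, 0  (cmp 3,0)
jg L0: taken
after mov edi, [esi]: edi=M[16]=27
after or eax, edi: eax=(-1)|27=-1
after add esi, 4: esi=16+4=20
after sub ecx, 1: ecx=3-1=2
cmp ecx, 0  (cmp 2,0)
jg L0: taken
after mov edi, [esi]: edi=M[20]=13
after or eax, edi: eax=(-1)|13=-1
after add esi, 4: esi=20+4=24
after sub ecx, 1: ecx=2-1=1
cmp ecx, 0  (cmp 1,0)
jg L0: taken
after mov edi, [esi]: edi=M[24]=7
after or eax, edi: eax=(-1)|7=-1
after add esi, 4: esi=24+4=28
after sub ecx, 1: ecx=1-1=0
cmp ecx, 0  (cmp 0,0)
jg L0: not taken
mov [4], eax → M[4]=-1
halt.

-1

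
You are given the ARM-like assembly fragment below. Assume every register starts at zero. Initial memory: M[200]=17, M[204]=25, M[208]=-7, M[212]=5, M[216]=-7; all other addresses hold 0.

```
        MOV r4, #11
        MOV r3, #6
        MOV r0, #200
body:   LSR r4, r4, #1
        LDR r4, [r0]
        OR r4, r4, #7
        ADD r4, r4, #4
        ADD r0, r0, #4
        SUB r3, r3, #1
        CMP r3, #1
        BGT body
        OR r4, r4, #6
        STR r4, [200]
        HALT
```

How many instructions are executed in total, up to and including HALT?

MOV r4, #11 → r4=11
MOV r3, #6 → r3=6
MOV r0, #200 → r0=200
LSR r4, r4, #1 → r4=11>>1=5
LDR r4, [r0] → r4=M[200]=17
OR r4, r4, #7 → r4=17|7=23
ADD r4, r4, #4 → r4=23+4=27
ADD r0, r0, #4 → r0=200+4=204
SUB r3, r3, #1 → r3=6-1=5
CMP r3, #1  (cmp 5,1)
BGT body: taken
LSR r4, r4, #1 → r4=27>>1=13
LDR r4, [r0] → r4=M[204]=25
OR r4, r4, #7 → r4=25|7=31
ADD r4, r4, #4 → r4=31+4=35
ADD r0, r0, #4 → r0=204+4=208
SUB r3, r3, #1 → r3=5-1=4
CMP r3, #1  (cmp 4,1)
BGT body: taken
LSR r4, r4, #1 → r4=35>>1=17
LDR r4, [r0] → r4=M[208]=-7
OR r4, r4, #7 → r4=(-7)|7=-1
ADD r4, r4, #4 → r4=(-1)+4=3
ADD r0, r0, #4 → r0=208+4=212
SUB r3, r3, #1 → r3=4-1=3
CMP r3, #1  (cmp 3,1)
BGT body: taken
LSR r4, r4, #1 → r4=3>>1=1
LDR r4, [r0] → r4=M[212]=5
OR r4, r4, #7 → r4=5|7=7
ADD r4, r4, #4 → r4=7+4=11
ADD r0, r0, #4 → r0=212+4=216
SUB r3, r3, #1 → r3=3-1=2
CMP r3, #1  (cmp 2,1)
BGT body: taken
LSR r4, r4, #1 → r4=11>>1=5
LDR r4, [r0] → r4=M[216]=-7
OR r4, r4, #7 → r4=(-7)|7=-1
ADD r4, r4, #4 → r4=(-1)+4=3
ADD r0, r0, #4 → r0=216+4=220
SUB r3, r3, #1 → r3=2-1=1
CMP r3, #1  (cmp 1,1)
BGT body: not taken
OR r4, r4, #6 → r4=3|6=7
STR r4, [200] → M[200]=7
halt.
Total executed instructions: 46.

46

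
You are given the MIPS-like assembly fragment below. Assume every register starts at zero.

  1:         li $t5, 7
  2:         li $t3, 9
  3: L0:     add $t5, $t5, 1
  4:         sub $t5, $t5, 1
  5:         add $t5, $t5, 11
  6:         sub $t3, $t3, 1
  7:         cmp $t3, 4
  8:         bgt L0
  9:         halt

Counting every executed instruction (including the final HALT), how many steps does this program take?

li $t5, 7 → $t5=7
li $t3, 9 → $t3=9
add $t5, $t5, 1 → $t5=7+1=8
sub $t5, $t5, 1 → $t5=8-1=7
add $t5, $t5, 11 → $t5=7+11=18
sub $t3, $t3, 1 → $t3=9-1=8
cmp $t3, 4  (cmp 8,4)
bgt L0: taken
add $t5, $t5, 1 → $t5=18+1=19
sub $t5, $t5, 1 → $t5=19-1=18
add $t5, $t5, 11 → $t5=18+11=29
sub $t3, $t3, 1 → $t3=8-1=7
cmp $t3, 4  (cmp 7,4)
bgt L0: taken
add $t5, $t5, 1 → $t5=29+1=30
sub $t5, $t5, 1 → $t5=30-1=29
add $t5, $t5, 11 → $t5=29+11=40
sub $t3, $t3, 1 → $t3=7-1=6
cmp $t3, 4  (cmp 6,4)
bgt L0: taken
add $t5, $t5, 1 → $t5=40+1=41
sub $t5, $t5, 1 → $t5=41-1=40
add $t5, $t5, 11 → $t5=40+11=51
sub $t3, $t3, 1 → $t3=6-1=5
cmp $t3, 4  (cmp 5,4)
bgt L0: taken
add $t5, $t5, 1 → $t5=51+1=52
sub $t5, $t5, 1 → $t5=52-1=51
add $t5, $t5, 11 → $t5=51+11=62
sub $t3, $t3, 1 → $t3=5-1=4
cmp $t3, 4  (cmp 4,4)
bgt L0: not taken
halt.
Total executed instructions: 33.

33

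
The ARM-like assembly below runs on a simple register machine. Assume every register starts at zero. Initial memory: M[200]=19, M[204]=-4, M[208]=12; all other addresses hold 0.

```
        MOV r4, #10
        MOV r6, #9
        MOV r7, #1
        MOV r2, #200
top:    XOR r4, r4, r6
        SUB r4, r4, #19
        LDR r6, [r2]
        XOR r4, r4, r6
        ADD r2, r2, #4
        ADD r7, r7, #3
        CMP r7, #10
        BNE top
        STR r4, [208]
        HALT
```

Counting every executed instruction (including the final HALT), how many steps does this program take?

MOV r4, #10 → r4=10
MOV r6, #9 → r6=9
MOV r7, #1 → r7=1
MOV r2, #200 → r2=200
XOR r4, r4, r6 → r4=10^9=3
SUB r4, r4, #19 → r4=3-19=-16
LDR r6, [r2] → r6=M[200]=19
XOR r4, r4, r6 → r4=(-16)^19=-29
ADD r2, r2, #4 → r2=200+4=204
ADD r7, r7, #3 → r7=1+3=4
CMP r7, #10  (cmp 4,10)
BNE top: taken
XOR r4, r4, r6 → r4=(-29)^19=-16
SUB r4, r4, #19 → r4=(-16)-19=-35
LDR r6, [r2] → r6=M[204]=-4
XOR r4, r4, r6 → r4=(-35)^(-4)=33
ADD r2, r2, #4 → r2=204+4=208
ADD r7, r7, #3 → r7=4+3=7
CMP r7, #10  (cmp 7,10)
BNE top: taken
XOR r4, r4, r6 → r4=33^(-4)=-35
SUB r4, r4, #19 → r4=(-35)-19=-54
LDR r6, [r2] → r6=M[208]=12
XOR r4, r4, r6 → r4=(-54)^12=-58
ADD r2, r2, #4 → r2=208+4=212
ADD r7, r7, #3 → r7=7+3=10
CMP r7, #10  (cmp 10,10)
BNE top: not taken
STR r4, [208] → M[208]=-58
halt.
Total executed instructions: 30.

30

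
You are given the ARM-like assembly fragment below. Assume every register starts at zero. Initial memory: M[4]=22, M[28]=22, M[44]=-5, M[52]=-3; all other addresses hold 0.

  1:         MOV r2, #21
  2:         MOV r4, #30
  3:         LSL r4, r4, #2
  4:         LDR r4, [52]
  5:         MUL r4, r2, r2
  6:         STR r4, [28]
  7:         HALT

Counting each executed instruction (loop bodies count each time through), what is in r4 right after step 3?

120

MOV r2, #21 → r2=21
MOV r4, #30 → r4=30
LSL r4, r4, #2 → r4=30<<2=120
After step 3: r4 = 120.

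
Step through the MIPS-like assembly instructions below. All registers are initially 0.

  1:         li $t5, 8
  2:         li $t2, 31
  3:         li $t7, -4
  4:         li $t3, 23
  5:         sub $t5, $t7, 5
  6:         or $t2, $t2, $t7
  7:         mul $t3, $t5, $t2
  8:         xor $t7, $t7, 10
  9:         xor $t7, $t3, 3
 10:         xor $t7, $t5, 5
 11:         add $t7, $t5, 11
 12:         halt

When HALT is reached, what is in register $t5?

-9

li $t5, 8 → $t5=8
li $t2, 31 → $t2=31
li $t7, -4 → $t7=-4
li $t3, 23 → $t3=23
sub $t5, $t7, 5 → $t5=(-4)-5=-9
or $t2, $t2, $t7 → $t2=31|(-4)=-1
mul $t3, $t5, $t2 → $t3=(-9)*(-1)=9
xor $t7, $t7, 10 → $t7=(-4)^10=-10
xor $t7, $t3, 3 → $t7=9^3=10
xor $t7, $t5, 5 → $t7=(-9)^5=-14
add $t7, $t5, 11 → $t7=(-9)+11=2
halt.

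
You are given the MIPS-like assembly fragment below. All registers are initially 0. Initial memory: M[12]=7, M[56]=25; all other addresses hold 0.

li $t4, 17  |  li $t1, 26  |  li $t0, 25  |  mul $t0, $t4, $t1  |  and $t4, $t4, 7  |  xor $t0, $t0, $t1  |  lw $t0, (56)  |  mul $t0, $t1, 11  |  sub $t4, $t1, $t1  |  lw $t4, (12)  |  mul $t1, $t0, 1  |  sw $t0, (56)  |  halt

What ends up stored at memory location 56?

286

li $t4, 17 → $t4=17
li $t1, 26 → $t1=26
li $t0, 25 → $t0=25
mul $t0, $t4, $t1 → $t0=17*26=442
and $t4, $t4, 7 → $t4=17&7=1
xor $t0, $t0, $t1 → $t0=442^26=416
lw $t0, (56) → $t0=M[56]=25
mul $t0, $t1, 11 → $t0=26*11=286
sub $t4, $t1, $t1 → $t4=26-26=0
lw $t4, (12) → $t4=M[12]=7
mul $t1, $t0, 1 → $t1=286*1=286
sw $t0, (56) → M[56]=286
halt.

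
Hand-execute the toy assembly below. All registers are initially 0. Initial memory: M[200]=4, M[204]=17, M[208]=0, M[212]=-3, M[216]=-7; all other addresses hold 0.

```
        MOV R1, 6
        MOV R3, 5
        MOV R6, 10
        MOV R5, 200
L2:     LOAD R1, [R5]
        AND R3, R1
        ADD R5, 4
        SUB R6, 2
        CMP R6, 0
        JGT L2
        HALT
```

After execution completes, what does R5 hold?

220

MOV R1, 6 → R1=6
MOV R3, 5 → R3=5
MOV R6, 10 → R6=10
MOV R5, 200 → R5=200
LOAD R1, [R5] → R1=M[200]=4
AND R3, R1 → R3=5&4=4
ADD R5, 4 → R5=200+4=204
SUB R6, 2 → R6=10-2=8
CMP R6, 0  (cmp 8,0)
JGT L2: taken
LOAD R1, [R5] → R1=M[204]=17
AND R3, R1 → R3=4&17=0
ADD R5, 4 → R5=204+4=208
SUB R6, 2 → R6=8-2=6
CMP R6, 0  (cmp 6,0)
JGT L2: taken
LOAD R1, [R5] → R1=M[208]=0
AND R3, R1 → R3=0&0=0
ADD R5, 4 → R5=208+4=212
SUB R6, 2 → R6=6-2=4
CMP R6, 0  (cmp 4,0)
JGT L2: taken
LOAD R1, [R5] → R1=M[212]=-3
AND R3, R1 → R3=0&(-3)=0
ADD R5, 4 → R5=212+4=216
SUB R6, 2 → R6=4-2=2
CMP R6, 0  (cmp 2,0)
JGT L2: taken
LOAD R1, [R5] → R1=M[216]=-7
AND R3, R1 → R3=0&(-7)=0
ADD R5, 4 → R5=216+4=220
SUB R6, 2 → R6=2-2=0
CMP R6, 0  (cmp 0,0)
JGT L2: not taken
halt.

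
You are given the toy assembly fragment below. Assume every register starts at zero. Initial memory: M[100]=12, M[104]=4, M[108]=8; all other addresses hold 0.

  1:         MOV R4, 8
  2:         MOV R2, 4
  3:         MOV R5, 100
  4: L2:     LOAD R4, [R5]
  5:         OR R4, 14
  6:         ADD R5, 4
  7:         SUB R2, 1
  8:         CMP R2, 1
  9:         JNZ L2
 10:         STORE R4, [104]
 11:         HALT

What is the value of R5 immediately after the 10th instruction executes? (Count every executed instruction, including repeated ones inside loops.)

104

R4=8
R2=4
R5=100
R4=M[100]=12
R4=12|14=14
R5=100+4=104
R2=4-1=3
CMP R2, 1  (cmp 3,1)
JNZ L2: taken
R4=M[104]=4
After step 10: R5 = 104.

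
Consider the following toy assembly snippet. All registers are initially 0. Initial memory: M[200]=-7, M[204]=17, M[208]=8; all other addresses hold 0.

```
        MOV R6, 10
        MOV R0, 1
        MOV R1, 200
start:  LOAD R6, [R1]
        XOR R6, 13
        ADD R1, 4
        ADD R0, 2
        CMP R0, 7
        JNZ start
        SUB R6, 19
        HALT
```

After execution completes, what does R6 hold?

-14

MOV R6, 10 → R6=10
MOV R0, 1 → R0=1
MOV R1, 200 → R1=200
LOAD R6, [R1] → R6=M[200]=-7
XOR R6, 13 → R6=(-7)^13=-12
ADD R1, 4 → R1=200+4=204
ADD R0, 2 → R0=1+2=3
CMP R0, 7  (cmp 3,7)
JNZ start: taken
LOAD R6, [R1] → R6=M[204]=17
XOR R6, 13 → R6=17^13=28
ADD R1, 4 → R1=204+4=208
ADD R0, 2 → R0=3+2=5
CMP R0, 7  (cmp 5,7)
JNZ start: taken
LOAD R6, [R1] → R6=M[208]=8
XOR R6, 13 → R6=8^13=5
ADD R1, 4 → R1=208+4=212
ADD R0, 2 → R0=5+2=7
CMP R0, 7  (cmp 7,7)
JNZ start: not taken
SUB R6, 19 → R6=5-19=-14
halt.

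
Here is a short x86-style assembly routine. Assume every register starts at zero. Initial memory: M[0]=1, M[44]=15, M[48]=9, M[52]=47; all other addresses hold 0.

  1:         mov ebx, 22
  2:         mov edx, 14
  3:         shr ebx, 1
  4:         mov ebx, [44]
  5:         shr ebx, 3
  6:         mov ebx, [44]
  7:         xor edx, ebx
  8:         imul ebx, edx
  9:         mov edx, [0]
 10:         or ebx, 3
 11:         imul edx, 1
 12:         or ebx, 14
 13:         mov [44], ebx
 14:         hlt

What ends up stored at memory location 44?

ebx=22
edx=14
ebx=22>>1=11
ebx=M[44]=15
ebx=15>>3=1
ebx=M[44]=15
edx=14^15=1
ebx=15*1=15
edx=M[0]=1
ebx=15|3=15
edx=1*1=1
ebx=15|14=15
mov [44], ebx → M[44]=15
halt.

15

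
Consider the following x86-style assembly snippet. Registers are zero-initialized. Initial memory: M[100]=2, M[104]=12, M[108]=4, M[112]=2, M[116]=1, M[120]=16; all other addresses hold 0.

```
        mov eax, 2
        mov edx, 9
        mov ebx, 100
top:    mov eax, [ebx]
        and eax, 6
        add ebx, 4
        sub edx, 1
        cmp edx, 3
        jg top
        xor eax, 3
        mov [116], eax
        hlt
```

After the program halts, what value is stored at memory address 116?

eax=2
edx=9
ebx=100
eax=M[100]=2
eax=2&6=2
ebx=100+4=104
edx=9-1=8
cmp edx, 3  (cmp 8,3)
jg top: taken
eax=M[104]=12
eax=12&6=4
ebx=104+4=108
edx=8-1=7
cmp edx, 3  (cmp 7,3)
jg top: taken
eax=M[108]=4
eax=4&6=4
ebx=108+4=112
edx=7-1=6
cmp edx, 3  (cmp 6,3)
jg top: taken
eax=M[112]=2
eax=2&6=2
ebx=112+4=116
edx=6-1=5
cmp edx, 3  (cmp 5,3)
jg top: taken
eax=M[116]=1
eax=1&6=0
ebx=116+4=120
edx=5-1=4
cmp edx, 3  (cmp 4,3)
jg top: taken
eax=M[120]=16
eax=16&6=0
ebx=120+4=124
edx=4-1=3
cmp edx, 3  (cmp 3,3)
jg top: not taken
eax=0^3=3
mov [116], eax → M[116]=3
halt.

3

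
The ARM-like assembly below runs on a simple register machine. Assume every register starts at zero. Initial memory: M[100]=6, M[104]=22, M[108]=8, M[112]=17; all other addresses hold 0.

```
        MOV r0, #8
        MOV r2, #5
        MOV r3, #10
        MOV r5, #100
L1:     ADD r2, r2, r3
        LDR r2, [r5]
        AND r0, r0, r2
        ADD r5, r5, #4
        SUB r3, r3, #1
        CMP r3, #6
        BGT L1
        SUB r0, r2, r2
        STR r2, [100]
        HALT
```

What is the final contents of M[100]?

MOV r0, #8 → r0=8
MOV r2, #5 → r2=5
MOV r3, #10 → r3=10
MOV r5, #100 → r5=100
ADD r2, r2, r3 → r2=5+10=15
LDR r2, [r5] → r2=M[100]=6
AND r0, r0, r2 → r0=8&6=0
ADD r5, r5, #4 → r5=100+4=104
SUB r3, r3, #1 → r3=10-1=9
CMP r3, #6  (cmp 9,6)
BGT L1: taken
ADD r2, r2, r3 → r2=6+9=15
LDR r2, [r5] → r2=M[104]=22
AND r0, r0, r2 → r0=0&22=0
ADD r5, r5, #4 → r5=104+4=108
SUB r3, r3, #1 → r3=9-1=8
CMP r3, #6  (cmp 8,6)
BGT L1: taken
ADD r2, r2, r3 → r2=22+8=30
LDR r2, [r5] → r2=M[108]=8
AND r0, r0, r2 → r0=0&8=0
ADD r5, r5, #4 → r5=108+4=112
SUB r3, r3, #1 → r3=8-1=7
CMP r3, #6  (cmp 7,6)
BGT L1: taken
ADD r2, r2, r3 → r2=8+7=15
LDR r2, [r5] → r2=M[112]=17
AND r0, r0, r2 → r0=0&17=0
ADD r5, r5, #4 → r5=112+4=116
SUB r3, r3, #1 → r3=7-1=6
CMP r3, #6  (cmp 6,6)
BGT L1: not taken
SUB r0, r2, r2 → r0=17-17=0
STR r2, [100] → M[100]=17
halt.

17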